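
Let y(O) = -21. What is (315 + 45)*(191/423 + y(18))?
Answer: -347680/47 ≈ -7397.4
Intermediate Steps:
(315 + 45)*(191/423 + y(18)) = (315 + 45)*(191/423 - 21) = 360*(191*(1/423) - 21) = 360*(191/423 - 21) = 360*(-8692/423) = -347680/47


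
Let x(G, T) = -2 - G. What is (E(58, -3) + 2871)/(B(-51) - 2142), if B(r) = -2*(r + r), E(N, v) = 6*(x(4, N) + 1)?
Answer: -947/646 ≈ -1.4659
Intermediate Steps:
E(N, v) = -30 (E(N, v) = 6*((-2 - 1*4) + 1) = 6*((-2 - 4) + 1) = 6*(-6 + 1) = 6*(-5) = -30)
B(r) = -4*r
(E(58, -3) + 2871)/(B(-51) - 2142) = (-30 + 2871)/(-4*(-51) - 2142) = 2841/(204 - 2142) = 2841/(-1938) = 2841*(-1/1938) = -947/646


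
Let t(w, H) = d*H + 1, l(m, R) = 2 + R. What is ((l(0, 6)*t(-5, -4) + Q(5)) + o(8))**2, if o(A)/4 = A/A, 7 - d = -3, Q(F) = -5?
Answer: 97969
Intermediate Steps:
d = 10 (d = 7 - 1*(-3) = 7 + 3 = 10)
o(A) = 4 (o(A) = 4*(A/A) = 4*1 = 4)
t(w, H) = 1 + 10*H (t(w, H) = 10*H + 1 = 1 + 10*H)
((l(0, 6)*t(-5, -4) + Q(5)) + o(8))**2 = (((2 + 6)*(1 + 10*(-4)) - 5) + 4)**2 = ((8*(1 - 40) - 5) + 4)**2 = ((8*(-39) - 5) + 4)**2 = ((-312 - 5) + 4)**2 = (-317 + 4)**2 = (-313)**2 = 97969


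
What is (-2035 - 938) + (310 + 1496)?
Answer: -1167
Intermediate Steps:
(-2035 - 938) + (310 + 1496) = -2973 + 1806 = -1167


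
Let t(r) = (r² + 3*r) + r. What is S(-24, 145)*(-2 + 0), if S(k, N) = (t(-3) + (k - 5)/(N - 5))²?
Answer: -201601/9800 ≈ -20.572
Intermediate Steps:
t(r) = r² + 4*r
S(k, N) = (-3 + (-5 + k)/(-5 + N))² (S(k, N) = (-3*(4 - 3) + (k - 5)/(N - 5))² = (-3*1 + (-5 + k)/(-5 + N))² = (-3 + (-5 + k)/(-5 + N))²)
S(-24, 145)*(-2 + 0) = ((10 - 24 - 3*145)²/(-5 + 145)²)*(-2 + 0) = ((10 - 24 - 435)²/140²)*(-2) = ((1/19600)*(-449)²)*(-2) = ((1/19600)*201601)*(-2) = (201601/19600)*(-2) = -201601/9800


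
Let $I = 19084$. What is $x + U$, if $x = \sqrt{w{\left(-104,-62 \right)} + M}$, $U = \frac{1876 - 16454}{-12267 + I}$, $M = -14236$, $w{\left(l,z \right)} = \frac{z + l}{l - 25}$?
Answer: $- \frac{14578}{6817} + \frac{i \sqrt{236879862}}{129} \approx -2.1385 + 119.31 i$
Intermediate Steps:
$w{\left(l,z \right)} = \frac{l + z}{-25 + l}$
$U = - \frac{14578}{6817}$ ($U = \frac{1876 - 16454}{-12267 + 19084} = - \frac{14578}{6817} \approx -2.1385$)
$x = \frac{i \sqrt{236879862}}{129}$ ($x = \sqrt{\frac{-104 - 62}{-25 - 104} - 14236} = \sqrt{\frac{1}{-129} \left(-166\right) - 14236} = \sqrt{\left(- \frac{1}{129}\right) \left(-166\right) - 14236} = \sqrt{\frac{166}{129} - 14236} = \sqrt{- \frac{1836278}{129}} = \frac{i \sqrt{236879862}}{129} \approx 119.31 i$)
$x + U = \frac{i \sqrt{236879862}}{129} - \frac{14578}{6817} = - \frac{14578}{6817} + \frac{i \sqrt{236879862}}{129}$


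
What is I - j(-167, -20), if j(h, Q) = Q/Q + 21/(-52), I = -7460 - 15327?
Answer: -1184955/52 ≈ -22788.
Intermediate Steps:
I = -22787
j(h, Q) = 31/52 (j(h, Q) = 1 + 21*(-1/52) = 1 - 21/52 = 31/52)
I - j(-167, -20) = -22787 - 1*31/52 = -22787 - 31/52 = -1184955/52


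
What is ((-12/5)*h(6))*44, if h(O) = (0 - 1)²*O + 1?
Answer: -3696/5 ≈ -739.20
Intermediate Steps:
h(O) = 1 + O (h(O) = (-1)²*O + 1 = 1*O + 1 = O + 1 = 1 + O)
((-12/5)*h(6))*44 = ((-12/5)*(1 + 6))*44 = (-12*⅕*7)*44 = -12/5*7*44 = -84/5*44 = -3696/5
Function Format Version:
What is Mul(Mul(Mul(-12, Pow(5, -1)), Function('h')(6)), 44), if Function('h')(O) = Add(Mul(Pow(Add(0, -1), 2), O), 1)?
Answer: Rational(-3696, 5) ≈ -739.20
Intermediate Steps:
Function('h')(O) = Add(1, O) (Function('h')(O) = Add(Mul(Pow(-1, 2), O), 1) = Add(Mul(1, O), 1) = Add(O, 1) = Add(1, O))
Mul(Mul(Mul(-12, Pow(5, -1)), Function('h')(6)), 44) = Mul(Mul(Mul(-12, Pow(5, -1)), Add(1, 6)), 44) = Mul(Mul(Mul(-12, Rational(1, 5)), 7), 44) = Mul(Mul(Rational(-12, 5), 7), 44) = Mul(Rational(-84, 5), 44) = Rational(-3696, 5)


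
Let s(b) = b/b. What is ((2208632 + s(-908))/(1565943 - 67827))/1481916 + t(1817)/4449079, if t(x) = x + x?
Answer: 2692534875336437/3292440172350831408 ≈ 0.00081779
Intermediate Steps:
s(b) = 1
t(x) = 2*x
((2208632 + s(-908))/(1565943 - 67827))/1481916 + t(1817)/4449079 = ((2208632 + 1)/(1565943 - 67827))/1481916 + (2*1817)/4449079 = (2208633/1498116)*(1/1481916) + 3634*(1/4449079) = (2208633*(1/1498116))*(1/1481916) + 3634/4449079 = (736211/499372)*(1/1481916) + 3634/4449079 = 736211/740027356752 + 3634/4449079 = 2692534875336437/3292440172350831408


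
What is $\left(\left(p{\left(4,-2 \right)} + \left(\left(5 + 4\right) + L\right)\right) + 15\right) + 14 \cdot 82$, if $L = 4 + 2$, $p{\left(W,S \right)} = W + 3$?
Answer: $1185$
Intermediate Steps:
$p{\left(W,S \right)} = 3 + W$
$L = 6$
$\left(\left(p{\left(4,-2 \right)} + \left(\left(5 + 4\right) + L\right)\right) + 15\right) + 14 \cdot 82 = \left(\left(\left(3 + 4\right) + \left(\left(5 + 4\right) + 6\right)\right) + 15\right) + 14 \cdot 82 = \left(\left(7 + \left(9 + 6\right)\right) + 15\right) + 1148 = \left(\left(7 + 15\right) + 15\right) + 1148 = \left(22 + 15\right) + 1148 = 37 + 1148 = 1185$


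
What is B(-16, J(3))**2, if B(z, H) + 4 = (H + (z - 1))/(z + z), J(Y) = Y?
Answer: 3249/256 ≈ 12.691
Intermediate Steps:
B(z, H) = -4 + (-1 + H + z)/(2*z) (B(z, H) = -4 + (H + (z - 1))/(z + z) = -4 + (H + (-1 + z))/((2*z)) = -4 + (-1 + H + z)*(1/(2*z)) = -4 + (-1 + H + z)/(2*z))
B(-16, J(3))**2 = ((1/2)*(-1 + 3 - 7*(-16))/(-16))**2 = ((1/2)*(-1/16)*(-1 + 3 + 112))**2 = ((1/2)*(-1/16)*114)**2 = (-57/16)**2 = 3249/256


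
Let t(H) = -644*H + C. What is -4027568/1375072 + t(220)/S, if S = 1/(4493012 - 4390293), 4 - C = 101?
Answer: -1251589818153269/85942 ≈ -1.4563e+10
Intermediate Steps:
C = -97 (C = 4 - 1*101 = 4 - 101 = -97)
t(H) = -97 - 644*H (t(H) = -644*H - 97 = -97 - 644*H)
S = 1/102719 ≈ 9.7353e-6
-4027568/1375072 + t(220)/S = -4027568/1375072 + (-97 - 644*220)/(1/102719) = -4027568*1/1375072 + (-97 - 141680)*102719 = -251723/85942 - 141777*102719 = -251723/85942 - 14563191663 = -1251589818153269/85942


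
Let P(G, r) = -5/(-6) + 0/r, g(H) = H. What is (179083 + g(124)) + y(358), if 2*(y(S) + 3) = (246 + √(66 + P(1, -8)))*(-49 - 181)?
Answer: 150914 - 115*√2406/6 ≈ 1.4997e+5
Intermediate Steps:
P(G, r) = ⅚ (P(G, r) = -5*(-⅙) + 0 = ⅚ + 0 = ⅚)
y(S) = -28293 - 115*√2406/6 (y(S) = -3 + ((246 + √(66 + ⅚))*(-49 - 181))/2 = -3 + ((246 + √(401/6))*(-230))/2 = -3 + ((246 + √2406/6)*(-230))/2 = -3 + (-56580 - 115*√2406/3)/2 = -3 + (-28290 - 115*√2406/6) = -28293 - 115*√2406/6)
(179083 + g(124)) + y(358) = (179083 + 124) + (-28293 - 115*√2406/6) = 179207 + (-28293 - 115*√2406/6) = 150914 - 115*√2406/6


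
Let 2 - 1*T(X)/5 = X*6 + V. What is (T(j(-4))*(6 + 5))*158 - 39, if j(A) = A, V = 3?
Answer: 199831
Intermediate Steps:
T(X) = -5 - 30*X (T(X) = 10 - 5*(X*6 + 3) = 10 - 5*(6*X + 3) = 10 - 5*(3 + 6*X) = 10 + (-15 - 30*X) = -5 - 30*X)
(T(j(-4))*(6 + 5))*158 - 39 = ((-5 - 30*(-4))*(6 + 5))*158 - 39 = ((-5 + 120)*11)*158 - 39 = (115*11)*158 - 39 = 1265*158 - 39 = 199870 - 39 = 199831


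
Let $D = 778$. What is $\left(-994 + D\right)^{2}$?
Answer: $46656$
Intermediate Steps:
$\left(-994 + D\right)^{2} = \left(-994 + 778\right)^{2} = \left(-216\right)^{2} = 46656$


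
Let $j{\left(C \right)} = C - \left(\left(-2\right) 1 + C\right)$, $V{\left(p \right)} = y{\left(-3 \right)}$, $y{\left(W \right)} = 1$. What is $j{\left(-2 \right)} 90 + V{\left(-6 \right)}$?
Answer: $181$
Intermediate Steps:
$V{\left(p \right)} = 1$
$j{\left(C \right)} = 2$ ($j{\left(C \right)} = C - \left(-2 + C\right) = 2$)
$j{\left(-2 \right)} 90 + V{\left(-6 \right)} = 2 \cdot 90 + 1 = 180 + 1 = 181$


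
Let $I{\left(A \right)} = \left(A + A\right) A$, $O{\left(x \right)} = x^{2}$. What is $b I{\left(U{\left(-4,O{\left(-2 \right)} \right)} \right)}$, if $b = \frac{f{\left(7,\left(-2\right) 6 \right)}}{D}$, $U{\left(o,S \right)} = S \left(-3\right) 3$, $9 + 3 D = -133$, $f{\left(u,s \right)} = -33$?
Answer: $\frac{128304}{71} \approx 1807.1$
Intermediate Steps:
$D = - \frac{142}{3}$ ($D = -3 + \frac{1}{3} \left(-133\right) = -3 - \frac{133}{3} = - \frac{142}{3} \approx -47.333$)
$U{\left(o,S \right)} = - 9 S$ ($U{\left(o,S \right)} = - 3 S 3 = - 9 S$)
$I{\left(A \right)} = 2 A^{2}$ ($I{\left(A \right)} = 2 A A = 2 A^{2}$)
$b = \frac{99}{142}$ ($b = - \frac{33}{- \frac{142}{3}} = \left(-33\right) \left(- \frac{3}{142}\right) = \frac{99}{142} \approx 0.69718$)
$b I{\left(U{\left(-4,O{\left(-2 \right)} \right)} \right)} = \frac{99 \cdot 2 \left(- 9 \left(-2\right)^{2}\right)^{2}}{142} = \frac{99 \cdot 2 \left(\left(-9\right) 4\right)^{2}}{142} = \frac{99 \cdot 2 \left(-36\right)^{2}}{142} = \frac{99 \cdot 2 \cdot 1296}{142} = \frac{99}{142} \cdot 2592 = \frac{128304}{71}$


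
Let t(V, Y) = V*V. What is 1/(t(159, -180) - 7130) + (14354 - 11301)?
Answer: 55415004/18151 ≈ 3053.0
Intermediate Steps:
t(V, Y) = V²
1/(t(159, -180) - 7130) + (14354 - 11301) = 1/(159² - 7130) + (14354 - 11301) = 1/(25281 - 7130) + 3053 = 1/18151 + 3053 = 55415004/18151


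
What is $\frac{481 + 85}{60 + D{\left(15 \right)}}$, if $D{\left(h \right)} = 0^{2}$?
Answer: $\frac{283}{30} \approx 9.4333$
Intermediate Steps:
$D{\left(h \right)} = 0$
$\frac{481 + 85}{60 + D{\left(15 \right)}} = \frac{481 + 85}{60 + 0} = \frac{566}{60} = 566 \cdot \frac{1}{60} = \frac{283}{30}$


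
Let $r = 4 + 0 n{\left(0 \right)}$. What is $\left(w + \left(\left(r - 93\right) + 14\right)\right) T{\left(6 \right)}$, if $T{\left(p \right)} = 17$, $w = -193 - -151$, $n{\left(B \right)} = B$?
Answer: $-1989$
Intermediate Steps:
$w = -42$ ($w = -193 + 151 = -42$)
$r = 4$ ($r = 4 + 0 \cdot 0 = 4 + 0 = 4$)
$\left(w + \left(\left(r - 93\right) + 14\right)\right) T{\left(6 \right)} = \left(-42 + \left(\left(4 - 93\right) + 14\right)\right) 17 = \left(-42 + \left(-89 + 14\right)\right) 17 = \left(-42 - 75\right) 17 = \left(-117\right) 17 = -1989$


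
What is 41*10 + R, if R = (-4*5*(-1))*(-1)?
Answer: 390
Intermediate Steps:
R = -20 (R = -20*(-1)*(-1) = 20*(-1) = -20)
41*10 + R = 41*10 - 20 = 410 - 20 = 390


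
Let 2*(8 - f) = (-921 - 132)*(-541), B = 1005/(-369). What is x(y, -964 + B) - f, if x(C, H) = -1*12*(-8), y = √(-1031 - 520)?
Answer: 569849/2 ≈ 2.8492e+5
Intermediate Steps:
B = -335/123 (B = 1005*(-1/369) = -335/123 ≈ -2.7236)
y = I*√1551 (y = √(-1551) = I*√1551 ≈ 39.383*I)
x(C, H) = 96 (x(C, H) = -12*(-8) = 96)
f = -569657/2 (f = 8 - (-921 - 132)*(-541)/2 = 8 - (-1053)*(-541)/2 = 8 - ½*569673 = 8 - 569673/2 = -569657/2 ≈ -2.8483e+5)
x(y, -964 + B) - f = 96 - 1*(-569657/2) = 96 + 569657/2 = 569849/2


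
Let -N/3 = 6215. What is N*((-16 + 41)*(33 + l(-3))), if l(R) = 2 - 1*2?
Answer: -15382125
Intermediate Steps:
l(R) = 0 (l(R) = 2 - 2 = 0)
N = -18645 (N = -3*6215 = -18645)
N*((-16 + 41)*(33 + l(-3))) = -18645*(-16 + 41)*(33 + 0) = -466125*33 = -18645*825 = -15382125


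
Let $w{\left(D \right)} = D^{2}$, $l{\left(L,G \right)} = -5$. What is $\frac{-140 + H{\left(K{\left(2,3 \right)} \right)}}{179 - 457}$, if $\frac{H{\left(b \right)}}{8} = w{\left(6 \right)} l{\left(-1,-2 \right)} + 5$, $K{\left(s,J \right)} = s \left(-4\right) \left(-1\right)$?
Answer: $\frac{770}{139} \approx 5.5396$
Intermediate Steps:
$K{\left(s,J \right)} = 4 s$ ($K{\left(s,J \right)} = - 4 s \left(-1\right) = 4 s$)
$H{\left(b \right)} = -1400$ ($H{\left(b \right)} = 8 \left(6^{2} \left(-5\right) + 5\right) = 8 \left(36 \left(-5\right) + 5\right) = 8 \left(-180 + 5\right) = 8 \left(-175\right) = -1400$)
$\frac{-140 + H{\left(K{\left(2,3 \right)} \right)}}{179 - 457} = \frac{-140 - 1400}{179 - 457} = - \frac{1540}{-278} = \left(-1540\right) \left(- \frac{1}{278}\right) = \frac{770}{139}$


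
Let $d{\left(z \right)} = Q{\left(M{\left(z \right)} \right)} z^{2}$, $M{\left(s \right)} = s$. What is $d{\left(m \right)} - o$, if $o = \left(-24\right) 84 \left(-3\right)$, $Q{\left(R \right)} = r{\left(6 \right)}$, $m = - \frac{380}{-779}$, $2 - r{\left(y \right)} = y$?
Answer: $- \frac{10168288}{1681} \approx -6049.0$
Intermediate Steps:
$r{\left(y \right)} = 2 - y$
$m = \frac{20}{41}$ ($m = \left(-380\right) \left(- \frac{1}{779}\right) = \frac{20}{41} \approx 0.4878$)
$Q{\left(R \right)} = -4$ ($Q{\left(R \right)} = 2 - 6 = -4$)
$o = 6048$ ($o = \left(-2016\right) \left(-3\right) = 6048$)
$d{\left(z \right)} = - 4 z^{2}$
$d{\left(m \right)} - o = - 4 \left(\frac{20}{41}\right)^{2} - 6048 = \left(-4\right) \frac{400}{1681} - 6048 = - \frac{1600}{1681} - 6048 = - \frac{10168288}{1681}$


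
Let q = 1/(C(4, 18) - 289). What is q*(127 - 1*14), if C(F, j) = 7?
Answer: -113/282 ≈ -0.40071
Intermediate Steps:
q = -1/282 (q = 1/(7 - 289) = 1/(-282) = -1/282 ≈ -0.0035461)
q*(127 - 1*14) = -(127 - 1*14)/282 = -(127 - 14)/282 = -1/282*113 = -113/282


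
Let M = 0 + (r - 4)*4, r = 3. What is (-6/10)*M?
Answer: 12/5 ≈ 2.4000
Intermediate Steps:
M = -4 (M = 0 + (3 - 4)*4 = 0 - 1*4 = 0 - 4 = -4)
(-6/10)*M = -6/10*(-4) = -6*⅒*(-4) = -⅗*(-4) = 12/5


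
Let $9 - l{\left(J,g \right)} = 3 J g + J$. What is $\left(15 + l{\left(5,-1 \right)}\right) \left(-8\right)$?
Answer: $-272$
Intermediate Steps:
$l{\left(J,g \right)} = 9 - J - 3 J g$ ($l{\left(J,g \right)} = 9 - \left(3 J g + J\right) = 9 - \left(J + 3 J g\right) = 9 - J - 3 J g$)
$\left(15 + l{\left(5,-1 \right)}\right) \left(-8\right) = \left(15 - \left(-4 - 15\right)\right) \left(-8\right) = \left(15 + \left(9 - 5 + 15\right)\right) \left(-8\right) = \left(15 + 19\right) \left(-8\right) = 34 \left(-8\right) = -272$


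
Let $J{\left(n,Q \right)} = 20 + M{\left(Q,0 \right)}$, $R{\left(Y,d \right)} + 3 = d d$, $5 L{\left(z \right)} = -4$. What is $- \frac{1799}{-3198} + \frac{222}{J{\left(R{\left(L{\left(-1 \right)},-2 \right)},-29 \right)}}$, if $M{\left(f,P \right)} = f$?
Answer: $- \frac{25695}{1066} \approx -24.104$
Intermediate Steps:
$L{\left(z \right)} = - \frac{4}{5}$ ($L{\left(z \right)} = \frac{1}{5} \left(-4\right) = - \frac{4}{5}$)
$R{\left(Y,d \right)} = -3 + d^{2}$ ($R{\left(Y,d \right)} = -3 + d d = -3 + d^{2}$)
$J{\left(n,Q \right)} = 20 + Q$
$- \frac{1799}{-3198} + \frac{222}{J{\left(R{\left(L{\left(-1 \right)},-2 \right)},-29 \right)}} = - \frac{1799}{-3198} + \frac{222}{20 - 29} = \left(-1799\right) \left(- \frac{1}{3198}\right) + \frac{222}{-9} = \frac{1799}{3198} + 222 \left(- \frac{1}{9}\right) = \frac{1799}{3198} - \frac{74}{3} = - \frac{25695}{1066}$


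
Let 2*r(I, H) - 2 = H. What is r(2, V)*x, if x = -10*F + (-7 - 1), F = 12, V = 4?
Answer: -384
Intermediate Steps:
r(I, H) = 1 + H/2
x = -128 (x = -10*12 + (-7 - 1) = -120 - 8 = -128)
r(2, V)*x = (1 + (½)*4)*(-128) = (1 + 2)*(-128) = 3*(-128) = -384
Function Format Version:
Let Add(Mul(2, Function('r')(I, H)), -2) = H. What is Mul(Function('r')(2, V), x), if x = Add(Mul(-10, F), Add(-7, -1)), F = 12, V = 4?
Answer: -384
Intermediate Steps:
Function('r')(I, H) = Add(1, Mul(Rational(1, 2), H))
x = -128 (x = Add(Mul(-10, 12), Add(-7, -1)) = Add(-120, -8) = -128)
Mul(Function('r')(2, V), x) = Mul(Add(1, Mul(Rational(1, 2), 4)), -128) = Mul(Add(1, 2), -128) = Mul(3, -128) = -384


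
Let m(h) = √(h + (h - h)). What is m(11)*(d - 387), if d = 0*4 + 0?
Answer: -387*√11 ≈ -1283.5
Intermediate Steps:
d = 0 (d = 0 + 0 = 0)
m(h) = √h (m(h) = √(h + 0) = √h)
m(11)*(d - 387) = √11*(0 - 387) = √11*(-387) = -387*√11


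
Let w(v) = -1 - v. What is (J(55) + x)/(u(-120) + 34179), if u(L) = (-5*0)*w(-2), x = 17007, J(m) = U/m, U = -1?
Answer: 935384/1879845 ≈ 0.49759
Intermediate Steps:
J(m) = -1/m
u(L) = 0 (u(L) = (-5*0)*(-1 - 1*(-2)) = 0*(-1 + 2) = 0*1 = 0)
(J(55) + x)/(u(-120) + 34179) = (-1/55 + 17007)/(0 + 34179) = (-1*1/55 + 17007)/34179 = (-1/55 + 17007)*(1/34179) = (935384/55)*(1/34179) = 935384/1879845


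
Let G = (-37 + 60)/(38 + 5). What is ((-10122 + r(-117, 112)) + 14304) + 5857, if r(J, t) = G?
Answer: 431700/43 ≈ 10040.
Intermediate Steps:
G = 23/43 ≈ 0.53488
r(J, t) = 23/43
((-10122 + r(-117, 112)) + 14304) + 5857 = ((-10122 + 23/43) + 14304) + 5857 = (-435223/43 + 14304) + 5857 = 179849/43 + 5857 = 431700/43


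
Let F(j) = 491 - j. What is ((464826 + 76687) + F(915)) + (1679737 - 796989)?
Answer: 1423837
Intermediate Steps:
((464826 + 76687) + F(915)) + (1679737 - 796989) = ((464826 + 76687) + (491 - 1*915)) + (1679737 - 796989) = (541513 + (491 - 915)) + 882748 = (541513 - 424) + 882748 = 541089 + 882748 = 1423837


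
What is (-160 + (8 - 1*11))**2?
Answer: 26569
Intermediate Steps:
(-160 + (8 - 1*11))**2 = (-160 + (8 - 11))**2 = (-160 - 3)**2 = (-163)**2 = 26569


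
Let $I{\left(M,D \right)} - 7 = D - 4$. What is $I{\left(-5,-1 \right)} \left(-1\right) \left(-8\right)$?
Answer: $16$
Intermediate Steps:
$I{\left(M,D \right)} = 3 + D$ ($I{\left(M,D \right)} = 7 + \left(D - 4\right) = 7 + \left(-4 + D\right) = 3 + D$)
$I{\left(-5,-1 \right)} \left(-1\right) \left(-8\right) = \left(3 - 1\right) \left(-1\right) \left(-8\right) = 2 \left(-1\right) \left(-8\right) = \left(-2\right) \left(-8\right) = 16$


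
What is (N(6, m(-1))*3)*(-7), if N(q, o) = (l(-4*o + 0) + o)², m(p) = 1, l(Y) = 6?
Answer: -1029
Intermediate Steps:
N(q, o) = (6 + o)²
(N(6, m(-1))*3)*(-7) = ((6 + 1)²*3)*(-7) = (7²*3)*(-7) = (49*3)*(-7) = 147*(-7) = -1029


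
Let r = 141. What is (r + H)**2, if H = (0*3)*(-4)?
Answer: 19881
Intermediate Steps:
H = 0 (H = 0*(-4) = 0)
(r + H)**2 = (141 + 0)**2 = 141**2 = 19881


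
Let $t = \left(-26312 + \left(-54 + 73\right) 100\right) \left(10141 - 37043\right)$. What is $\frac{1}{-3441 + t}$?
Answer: $\frac{1}{656728183} \approx 1.5227 \cdot 10^{-9}$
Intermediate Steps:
$t = 656731624$ ($t = \left(-26312 + 19 \cdot 100\right) \left(-26902\right) = \left(-26312 + 1900\right) \left(-26902\right) = \left(-24412\right) \left(-26902\right) = 656731624$)
$\frac{1}{-3441 + t} = \frac{1}{-3441 + 656731624} = \frac{1}{656728183}$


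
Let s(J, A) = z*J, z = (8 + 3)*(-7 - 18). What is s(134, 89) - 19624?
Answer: -56474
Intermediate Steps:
z = -275 (z = 11*(-25) = -275)
s(J, A) = -275*J
s(134, 89) - 19624 = -275*134 - 19624 = -36850 - 19624 = -56474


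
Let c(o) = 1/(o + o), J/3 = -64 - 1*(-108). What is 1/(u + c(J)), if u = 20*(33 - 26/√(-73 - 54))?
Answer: 5841952248/3874556410687 - 36241920*I*√127/3874556410687 ≈ 0.0015078 - 0.00010541*I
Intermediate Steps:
J = 132 (J = 3*(-64 - 1*(-108)) = 3*(-64 + 108) = 3*44 = 132)
c(o) = 1/(2*o)
u = 660 + 520*I*√127/127 (u = 20*(33 - 26*(-I*√127/127)) = 20*(33 - (-26)*I*√127/127) = 20*(33 + 26*I*√127/127) = 660 + 520*I*√127/127 ≈ 660.0 + 46.143*I)
1/(u + c(J)) = 1/((660 + 520*I*√127/127) + (½)/132) = 1/((660 + 520*I*√127/127) + (½)*(1/132)) = 1/((660 + 520*I*√127/127) + 1/264) = 1/(174241/264 + 520*I*√127/127)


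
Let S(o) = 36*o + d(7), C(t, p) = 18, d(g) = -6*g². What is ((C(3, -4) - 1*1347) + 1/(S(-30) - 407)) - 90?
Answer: -2527240/1781 ≈ -1419.0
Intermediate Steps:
S(o) = -294 + 36*o (S(o) = 36*o - 6*7² = 36*o - 6*49 = 36*o - 294 = -294 + 36*o)
((C(3, -4) - 1*1347) + 1/(S(-30) - 407)) - 90 = ((18 - 1*1347) + 1/((-294 + 36*(-30)) - 407)) - 90 = ((18 - 1347) + 1/((-294 - 1080) - 407)) - 90 = (-1329 + 1/(-1374 - 407)) - 90 = (-1329 + 1/(-1781)) - 90 = (-1329 - 1/1781) - 90 = -2366950/1781 - 90 = -2527240/1781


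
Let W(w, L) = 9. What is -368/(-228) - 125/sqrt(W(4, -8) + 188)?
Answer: 92/57 - 125*sqrt(197)/197 ≈ -7.2918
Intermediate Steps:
-368/(-228) - 125/sqrt(W(4, -8) + 188) = -368/(-228) - 125/sqrt(9 + 188) = -368*(-1/228) - 125*sqrt(197)/197 = 92/57 - 125*sqrt(197)/197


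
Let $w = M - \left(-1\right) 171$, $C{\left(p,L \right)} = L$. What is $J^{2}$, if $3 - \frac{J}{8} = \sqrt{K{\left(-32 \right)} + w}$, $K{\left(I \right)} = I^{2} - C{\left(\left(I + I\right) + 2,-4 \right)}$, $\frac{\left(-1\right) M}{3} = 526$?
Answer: $64 \left(3 - i \sqrt{379}\right)^{2} \approx -23680.0 - 7475.7 i$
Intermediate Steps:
$M = -1578$ ($M = \left(-3\right) 526 = -1578$)
$w = -1407$ ($w = -1578 - \left(-1\right) 171 = -1578 - -171 = -1578 + 171 = -1407$)
$K{\left(I \right)} = 4 + I^{2}$ ($K{\left(I \right)} = I^{2} - -4 = I^{2} + 4 = 4 + I^{2}$)
$J = 24 - 8 i \sqrt{379}$ ($J = 24 - 8 \sqrt{\left(4 + \left(-32\right)^{2}\right) - 1407} = 24 - 8 \sqrt{\left(4 + 1024\right) - 1407} = 24 - 8 \sqrt{1028 - 1407} = 24 - 8 \sqrt{-379} = 24 - 8 i \sqrt{379} \approx 24.0 - 155.74 i$)
$J^{2} = \left(24 - 8 i \sqrt{379}\right)^{2}$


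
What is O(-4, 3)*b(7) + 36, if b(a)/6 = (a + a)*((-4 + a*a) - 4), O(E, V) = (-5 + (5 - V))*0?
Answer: 36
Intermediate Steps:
O(E, V) = 0 (O(E, V) = -V*0 = 0)
b(a) = 12*a*(-8 + a**2) (b(a) = 6*((a + a)*((-4 + a*a) - 4)) = 6*((2*a)*((-4 + a**2) - 4)) = 6*((2*a)*(-8 + a**2)) = 6*(2*a*(-8 + a**2)) = 12*a*(-8 + a**2))
O(-4, 3)*b(7) + 36 = 0*(12*7*(-8 + 7**2)) + 36 = 0*(12*7*(-8 + 49)) + 36 = 0*(12*7*41) + 36 = 0*3444 + 36 = 0 + 36 = 36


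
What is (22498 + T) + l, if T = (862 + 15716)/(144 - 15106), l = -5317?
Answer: 128522772/7481 ≈ 17180.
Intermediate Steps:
T = -8289/7481 (T = 16578/(-14962) = 16578*(-1/14962) = -8289/7481 ≈ -1.1080)
(22498 + T) + l = (22498 - 8289/7481) - 5317 = 168299249/7481 - 5317 = 128522772/7481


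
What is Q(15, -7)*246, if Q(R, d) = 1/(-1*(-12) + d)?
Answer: 246/5 ≈ 49.200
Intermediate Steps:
Q(R, d) = 1/(12 + d)
Q(15, -7)*246 = 246/(12 - 7) = 246/5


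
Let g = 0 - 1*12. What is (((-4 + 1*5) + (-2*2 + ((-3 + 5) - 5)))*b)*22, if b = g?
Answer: 1584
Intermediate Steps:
g = -12 (g = 0 - 12 = -12)
b = -12
(((-4 + 1*5) + (-2*2 + ((-3 + 5) - 5)))*b)*22 = (((-4 + 1*5) + (-2*2 + ((-3 + 5) - 5)))*(-12))*22 = (((-4 + 5) + (-4 + (2 - 5)))*(-12))*22 = ((1 + (-4 - 3))*(-12))*22 = ((1 - 7)*(-12))*22 = -6*(-12)*22 = 72*22 = 1584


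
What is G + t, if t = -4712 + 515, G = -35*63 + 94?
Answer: -6308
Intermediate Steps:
G = -2111 (G = -2205 + 94 = -2111)
t = -4197
G + t = -2111 - 4197 = -6308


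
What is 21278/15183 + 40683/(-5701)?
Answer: -496384111/86558283 ≈ -5.7347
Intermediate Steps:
21278/15183 + 40683/(-5701) = 21278*(1/15183) + 40683*(-1/5701) = 21278/15183 - 40683/5701 = -496384111/86558283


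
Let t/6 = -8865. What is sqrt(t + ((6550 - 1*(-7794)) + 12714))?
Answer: 2*I*sqrt(6533) ≈ 161.65*I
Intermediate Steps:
t = -53190 (t = 6*(-8865) = -53190)
sqrt(t + ((6550 - 1*(-7794)) + 12714)) = sqrt(-53190 + ((6550 - 1*(-7794)) + 12714)) = sqrt(-53190 + ((6550 + 7794) + 12714)) = sqrt(-53190 + (14344 + 12714)) = sqrt(-53190 + 27058) = sqrt(-26132) = 2*I*sqrt(6533)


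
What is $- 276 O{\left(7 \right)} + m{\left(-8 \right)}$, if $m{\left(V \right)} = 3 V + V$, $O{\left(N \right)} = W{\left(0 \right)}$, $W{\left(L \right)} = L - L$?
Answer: $-32$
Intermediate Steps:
$W{\left(L \right)} = 0$
$O{\left(N \right)} = 0$
$m{\left(V \right)} = 4 V$
$- 276 O{\left(7 \right)} + m{\left(-8 \right)} = \left(-276\right) 0 + 4 \left(-8\right) = 0 - 32 = -32$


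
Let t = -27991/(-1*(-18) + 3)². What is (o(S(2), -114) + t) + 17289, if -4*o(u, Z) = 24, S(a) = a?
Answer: 7593812/441 ≈ 17220.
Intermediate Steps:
o(u, Z) = -6 (o(u, Z) = -¼*24 = -6)
t = -27991/441 (t = -27991/(18 + 3)² = -27991/(21²) = -27991/441 ≈ -63.472)
(o(S(2), -114) + t) + 17289 = (-6 - 27991/441) + 17289 = -30637/441 + 17289 = 7593812/441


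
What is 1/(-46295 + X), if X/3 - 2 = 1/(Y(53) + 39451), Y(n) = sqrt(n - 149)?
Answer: (-4*sqrt(6) + 39451*I)/(4*(-456536834*I + 46289*sqrt(6))) ≈ -2.1603e-5 + 8.6736e-18*I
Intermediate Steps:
Y(n) = sqrt(-149 + n)
X = 6 + 3/(39451 + 4*I*sqrt(6)) (X = 6 + 3/(sqrt(-149 + 53) + 39451) = 6 + 3/(sqrt(-96) + 39451) = 6 + 3/(4*I*sqrt(6) + 39451) = 6 + 3/(39451 + 4*I*sqrt(6)) ≈ 6.0001 - 1.8886e-8*I)
1/(-46295 + X) = 1/(-46295 + (9338407335/1556381497 - 12*I*sqrt(6)/1556381497)) = 1/(-72043342996280/1556381497 - 12*I*sqrt(6)/1556381497)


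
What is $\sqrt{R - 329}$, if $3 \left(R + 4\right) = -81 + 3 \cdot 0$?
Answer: $6 i \sqrt{10} \approx 18.974 i$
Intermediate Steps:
$R = -31$ ($R = -4 + \frac{-81 + 3 \cdot 0}{3} = -4 + \frac{-81 + 0}{3} = -4 + \frac{1}{3} \left(-81\right) = -4 - 27 = -31$)
$\sqrt{R - 329} = \sqrt{-31 - 329} = \sqrt{-360} = 6 i \sqrt{10}$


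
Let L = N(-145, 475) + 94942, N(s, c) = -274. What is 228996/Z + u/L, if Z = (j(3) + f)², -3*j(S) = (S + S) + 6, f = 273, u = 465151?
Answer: 55337384839/6850271148 ≈ 8.0781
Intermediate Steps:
j(S) = -2 - 2*S/3 (j(S) = -((S + S) + 6)/3 = -(2*S + 6)/3 = -(6 + 2*S)/3 = -2 - 2*S/3)
L = 94668 (L = -274 + 94942 = 94668)
Z = 72361 (Z = ((-2 - ⅔*3) + 273)² = ((-2 - 2) + 273)² = (-4 + 273)² = 269² = 72361)
228996/Z + u/L = 228996/72361 + 465151/94668 = 55337384839/6850271148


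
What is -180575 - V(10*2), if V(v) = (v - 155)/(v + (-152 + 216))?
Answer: -5056055/28 ≈ -1.8057e+5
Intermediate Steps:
V(v) = (-155 + v)/(64 + v) (V(v) = (-155 + v)/(v + 64) = (-155 + v)/(64 + v))
-180575 - V(10*2) = -180575 - (-155 + 10*2)/(64 + 10*2) = -180575 - (-155 + 20)/(64 + 20) = -180575 - (-135)/84 = -180575 - 1*(-45/28) = -180575 + 45/28 = -5056055/28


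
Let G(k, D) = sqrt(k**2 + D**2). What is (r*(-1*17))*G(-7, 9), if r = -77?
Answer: 1309*sqrt(130) ≈ 14925.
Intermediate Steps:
G(k, D) = sqrt(D**2 + k**2)
(r*(-1*17))*G(-7, 9) = (-(-77)*17)*sqrt(9**2 + (-7)**2) = (-77*(-17))*sqrt(81 + 49) = 1309*sqrt(130)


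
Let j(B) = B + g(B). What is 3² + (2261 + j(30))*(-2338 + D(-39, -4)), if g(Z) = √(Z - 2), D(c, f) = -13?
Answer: -5386132 - 4702*√7 ≈ -5.3986e+6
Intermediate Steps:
g(Z) = √(-2 + Z)
j(B) = B + √(-2 + B)
3² + (2261 + j(30))*(-2338 + D(-39, -4)) = 3² + (2261 + (30 + √(-2 + 30)))*(-2338 - 13) = 9 + (2261 + (30 + √28))*(-2351) = 9 + (2261 + (30 + 2*√7))*(-2351) = 9 + (2291 + 2*√7)*(-2351) = 9 + (-5386141 - 4702*√7) = -5386132 - 4702*√7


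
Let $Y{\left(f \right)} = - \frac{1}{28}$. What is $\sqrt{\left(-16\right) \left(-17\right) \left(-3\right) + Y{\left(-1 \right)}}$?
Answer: $\frac{i \sqrt{159943}}{14} \approx 28.566 i$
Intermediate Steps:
$Y{\left(f \right)} = - \frac{1}{28}$ ($Y{\left(f \right)} = \left(-1\right) \frac{1}{28} = - \frac{1}{28}$)
$\sqrt{\left(-16\right) \left(-17\right) \left(-3\right) + Y{\left(-1 \right)}} = \sqrt{\left(-16\right) \left(-17\right) \left(-3\right) - \frac{1}{28}} = \sqrt{272 \left(-3\right) - \frac{1}{28}} = \sqrt{-816 - \frac{1}{28}} = \sqrt{- \frac{22849}{28}} = \frac{i \sqrt{159943}}{14}$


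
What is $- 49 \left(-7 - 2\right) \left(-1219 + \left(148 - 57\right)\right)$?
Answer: $-497448$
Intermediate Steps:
$- 49 \left(-7 - 2\right) \left(-1219 + \left(148 - 57\right)\right) = - 49 \left(-7 - 2\right) \left(-1219 + 91\right) = \left(-49\right) \left(-9\right) \left(-1128\right) = 441 \left(-1128\right) = -497448$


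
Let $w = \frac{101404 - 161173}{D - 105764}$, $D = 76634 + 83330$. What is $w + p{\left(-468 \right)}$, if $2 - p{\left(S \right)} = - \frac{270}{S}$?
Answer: $\frac{225703}{704600} \approx 0.32033$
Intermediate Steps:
$D = 159964$
$p{\left(S \right)} = 2 + \frac{270}{S}$ ($p{\left(S \right)} = 2 - - \frac{270}{S} = 2 + \frac{270}{S}$)
$w = - \frac{59769}{54200}$ ($w = \frac{101404 - 161173}{159964 - 105764} = - \frac{59769}{54200} \approx -1.1027$)
$w + p{\left(-468 \right)} = - \frac{59769}{54200} + \left(2 + \frac{270}{-468}\right) = - \frac{59769}{54200} + \left(2 + 270 \left(- \frac{1}{468}\right)\right) = - \frac{59769}{54200} + \left(2 - \frac{15}{26}\right) = - \frac{59769}{54200} + \frac{37}{26} = \frac{225703}{704600}$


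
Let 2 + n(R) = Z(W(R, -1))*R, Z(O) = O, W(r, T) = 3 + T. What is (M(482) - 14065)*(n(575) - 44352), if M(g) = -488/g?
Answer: 146457628436/241 ≈ 6.0771e+8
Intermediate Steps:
n(R) = -2 + 2*R (n(R) = -2 + (3 - 1)*R = -2 + 2*R)
(M(482) - 14065)*(n(575) - 44352) = (-488/482 - 14065)*((-2 + 2*575) - 44352) = (-488*1/482 - 14065)*((-2 + 1150) - 44352) = (-244/241 - 14065)*(1148 - 44352) = -3389909/241*(-43204) = 146457628436/241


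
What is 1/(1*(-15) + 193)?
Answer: 1/178 ≈ 0.0056180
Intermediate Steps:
1/(1*(-15) + 193) = 1/(-15 + 193) = 1/178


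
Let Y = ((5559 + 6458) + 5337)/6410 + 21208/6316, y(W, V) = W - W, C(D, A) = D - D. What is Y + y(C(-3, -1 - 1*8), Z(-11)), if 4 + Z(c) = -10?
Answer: 30693893/5060695 ≈ 6.0652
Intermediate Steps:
C(D, A) = 0
Z(c) = -14 (Z(c) = -4 - 10 = -14)
y(W, V) = 0
Y = 30693893/5060695 (Y = (12017 + 5337)*(1/6410) + 21208*(1/6316) = 17354*(1/6410) + 5302/1579 = 8677/3205 + 5302/1579 = 30693893/5060695 ≈ 6.0652)
Y + y(C(-3, -1 - 1*8), Z(-11)) = 30693893/5060695 + 0 = 30693893/5060695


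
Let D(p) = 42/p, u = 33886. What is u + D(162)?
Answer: 914929/27 ≈ 33886.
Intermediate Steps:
u + D(162) = 33886 + 42/162 = 33886 + 42*(1/162) = 33886 + 7/27 = 914929/27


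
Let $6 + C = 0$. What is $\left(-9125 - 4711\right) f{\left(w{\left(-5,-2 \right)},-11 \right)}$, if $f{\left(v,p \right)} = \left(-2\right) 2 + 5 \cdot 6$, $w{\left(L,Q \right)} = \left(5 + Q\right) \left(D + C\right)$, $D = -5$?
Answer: $-359736$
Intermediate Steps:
$C = -6$ ($C = -6 + 0 = -6$)
$w{\left(L,Q \right)} = -55 - 11 Q$ ($w{\left(L,Q \right)} = \left(5 + Q\right) \left(-5 - 6\right) = \left(5 + Q\right) \left(-11\right) = -55 - 11 Q$)
$f{\left(v,p \right)} = 26$ ($f{\left(v,p \right)} = -4 + 30 = 26$)
$\left(-9125 - 4711\right) f{\left(w{\left(-5,-2 \right)},-11 \right)} = \left(-9125 - 4711\right) 26 = \left(-13836\right) 26 = -359736$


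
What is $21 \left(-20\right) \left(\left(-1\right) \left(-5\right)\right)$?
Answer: $-2100$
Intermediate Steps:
$21 \left(-20\right) \left(\left(-1\right) \left(-5\right)\right) = \left(-420\right) 5 = -2100$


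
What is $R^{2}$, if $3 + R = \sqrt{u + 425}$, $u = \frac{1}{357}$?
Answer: $\frac{\left(1071 - \sqrt{54166182}\right)^{2}}{127449} \approx 310.31$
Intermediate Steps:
$u = \frac{1}{357} \approx 0.0028011$
$R = -3 + \frac{\sqrt{54166182}}{357}$ ($R = -3 + \sqrt{\frac{1}{357} + 425} = -3 + \sqrt{\frac{151726}{357}} = -3 + \frac{\sqrt{54166182}}{357} \approx 17.616$)
$R^{2} = \left(-3 + \frac{\sqrt{54166182}}{357}\right)^{2}$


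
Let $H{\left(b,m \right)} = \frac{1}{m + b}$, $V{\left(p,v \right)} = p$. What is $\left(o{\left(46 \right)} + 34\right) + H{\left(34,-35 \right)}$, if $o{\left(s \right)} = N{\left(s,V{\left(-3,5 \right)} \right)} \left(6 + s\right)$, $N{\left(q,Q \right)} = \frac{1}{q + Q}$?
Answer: $\frac{1471}{43} \approx 34.209$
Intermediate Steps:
$N{\left(q,Q \right)} = \frac{1}{Q + q}$
$H{\left(b,m \right)} = \frac{1}{b + m}$
$o{\left(s \right)} = \frac{6 + s}{-3 + s}$
$\left(o{\left(46 \right)} + 34\right) + H{\left(34,-35 \right)} = \left(\frac{6 + 46}{-3 + 46} + 34\right) + \frac{1}{34 - 35} = \left(\frac{1}{43} \cdot 52 + 34\right) + \frac{1}{-1} = \left(\frac{1}{43} \cdot 52 + 34\right) - 1 = \left(\frac{52}{43} + 34\right) - 1 = \frac{1514}{43} - 1 = \frac{1471}{43}$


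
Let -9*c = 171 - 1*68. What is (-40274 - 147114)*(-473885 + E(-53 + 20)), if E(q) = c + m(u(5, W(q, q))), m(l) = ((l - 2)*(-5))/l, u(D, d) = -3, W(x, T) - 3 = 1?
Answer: 799236616484/9 ≈ 8.8804e+10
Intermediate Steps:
W(x, T) = 4 (W(x, T) = 3 + 1 = 4)
c = -103/9 (c = -(171 - 1*68)/9 = -(171 - 68)/9 = -⅑*103 = -103/9 ≈ -11.444)
m(l) = (10 - 5*l)/l (m(l) = ((-2 + l)*(-5))/l = (10 - 5*l)/l)
E(q) = -178/9 (E(q) = -103/9 + (-5 + 10/(-3)) = -103/9 + (-5 + 10*(-⅓)) = -103/9 + (-5 - 10/3) = -103/9 - 25/3 = -178/9)
(-40274 - 147114)*(-473885 + E(-53 + 20)) = (-40274 - 147114)*(-473885 - 178/9) = -187388*(-4265143/9) = 799236616484/9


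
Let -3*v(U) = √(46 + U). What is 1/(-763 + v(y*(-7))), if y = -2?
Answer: -2289/1746487 + 2*√15/1746487 ≈ -0.0013062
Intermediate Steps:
v(U) = -√(46 + U)/3
1/(-763 + v(y*(-7))) = 1/(-763 - √(46 - 2*(-7))/3) = 1/(-763 - √(46 + 14)/3) = 1/(-763 - 2*√15/3)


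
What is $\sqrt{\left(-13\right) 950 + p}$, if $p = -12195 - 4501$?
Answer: $i \sqrt{29046} \approx 170.43 i$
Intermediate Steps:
$p = -16696$ ($p = -12195 - 4501 = -16696$)
$\sqrt{\left(-13\right) 950 + p} = \sqrt{\left(-13\right) 950 - 16696} = \sqrt{-12350 - 16696} = \sqrt{-29046} = i \sqrt{29046}$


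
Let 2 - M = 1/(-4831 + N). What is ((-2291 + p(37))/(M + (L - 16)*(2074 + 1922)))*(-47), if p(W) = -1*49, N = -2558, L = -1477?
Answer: -812642220/44082966113 ≈ -0.018434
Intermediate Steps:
p(W) = -49
M = 14779/7389 (M = 2 - 1/(-4831 - 2558) = 2 - 1/(-7389) = 2 - 1*(-1/7389) = 2 + 1/7389 = 14779/7389 ≈ 2.0001)
((-2291 + p(37))/(M + (L - 16)*(2074 + 1922)))*(-47) = ((-2291 - 49)/(14779/7389 + (-1477 - 16)*(2074 + 1922)))*(-47) = -2340/(14779/7389 - 1493*3996)*(-47) = -2340/(14779/7389 - 5966028)*(-47) = -2340/(-44082966113/7389)*(-47) = -2340*(-7389/44082966113)*(-47) = (17290260/44082966113)*(-47) = -812642220/44082966113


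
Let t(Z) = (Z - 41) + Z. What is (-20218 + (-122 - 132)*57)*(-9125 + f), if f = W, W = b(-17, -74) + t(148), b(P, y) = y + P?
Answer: 310910856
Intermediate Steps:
b(P, y) = P + y
t(Z) = -41 + 2*Z (t(Z) = (-41 + Z) + Z = -41 + 2*Z)
W = 164 (W = (-17 - 74) + (-41 + 2*148) = -91 + (-41 + 296) = -91 + 255 = 164)
f = 164
(-20218 + (-122 - 132)*57)*(-9125 + f) = (-20218 + (-122 - 132)*57)*(-9125 + 164) = (-20218 - 254*57)*(-8961) = (-20218 - 14478)*(-8961) = -34696*(-8961) = 310910856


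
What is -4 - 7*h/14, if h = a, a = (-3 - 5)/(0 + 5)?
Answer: -16/5 ≈ -3.2000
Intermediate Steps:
a = -8/5 ≈ -1.6000
h = -8/5 ≈ -1.6000
-4 - 7*h/14 = -4 - (-56)/(5*14) = -4 - 7*(-4/35) = -4 + ⅘ = -16/5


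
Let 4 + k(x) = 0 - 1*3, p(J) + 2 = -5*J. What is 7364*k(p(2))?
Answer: -51548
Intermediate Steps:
p(J) = -2 - 5*J
k(x) = -7 (k(x) = -4 + (0 - 1*3) = -4 + (0 - 3) = -4 - 3 = -7)
7364*k(p(2)) = 7364*(-7) = -51548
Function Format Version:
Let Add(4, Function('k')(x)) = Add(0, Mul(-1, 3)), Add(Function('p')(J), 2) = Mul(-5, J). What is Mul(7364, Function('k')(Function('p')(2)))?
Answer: -51548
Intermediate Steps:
Function('p')(J) = Add(-2, Mul(-5, J))
Function('k')(x) = -7 (Function('k')(x) = Add(-4, Add(0, Mul(-1, 3))) = Add(-4, Add(0, -3)) = Add(-4, -3) = -7)
Mul(7364, Function('k')(Function('p')(2))) = Mul(7364, -7) = -51548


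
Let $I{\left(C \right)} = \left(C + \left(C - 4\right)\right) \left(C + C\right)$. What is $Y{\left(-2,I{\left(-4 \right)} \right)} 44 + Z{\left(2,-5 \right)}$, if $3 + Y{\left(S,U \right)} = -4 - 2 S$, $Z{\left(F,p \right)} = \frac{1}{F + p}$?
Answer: $- \frac{397}{3} \approx -132.33$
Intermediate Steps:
$I{\left(C \right)} = 2 C \left(-4 + 2 C\right)$ ($I{\left(C \right)} = \left(C + \left(C - 4\right)\right) 2 C = \left(C + \left(-4 + C\right)\right) 2 C = \left(-4 + 2 C\right) 2 C = 2 C \left(-4 + 2 C\right)$)
$Y{\left(S,U \right)} = -7 - 2 S$ ($Y{\left(S,U \right)} = -3 - \left(4 + 2 S\right) = -7 - 2 S$)
$Y{\left(-2,I{\left(-4 \right)} \right)} 44 + Z{\left(2,-5 \right)} = \left(-7 - -4\right) 44 + \frac{1}{2 - 5} = \left(-7 + 4\right) 44 + \frac{1}{-3} = \left(-3\right) 44 - \frac{1}{3} = -132 - \frac{1}{3} = - \frac{397}{3}$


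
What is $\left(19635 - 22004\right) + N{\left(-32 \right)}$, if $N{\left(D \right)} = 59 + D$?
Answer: $-2342$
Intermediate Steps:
$\left(19635 - 22004\right) + N{\left(-32 \right)} = \left(19635 - 22004\right) + \left(59 - 32\right) = -2369 + 27 = -2342$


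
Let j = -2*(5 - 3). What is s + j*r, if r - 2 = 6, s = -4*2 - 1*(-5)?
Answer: -35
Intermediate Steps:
s = -3 (s = -8 + 5 = -3)
j = -4 (j = -2*2 = -4)
r = 8 (r = 2 + 6 = 8)
s + j*r = -3 - 4*8 = -3 - 32 = -35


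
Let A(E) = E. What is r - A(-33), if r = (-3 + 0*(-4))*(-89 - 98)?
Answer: 594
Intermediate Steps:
r = 561 (r = (-3 + 0)*(-187) = -3*(-187) = 561)
r - A(-33) = 561 - 1*(-33) = 561 + 33 = 594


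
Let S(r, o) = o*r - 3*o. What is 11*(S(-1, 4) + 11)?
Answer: -55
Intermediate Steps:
S(r, o) = -3*o + o*r
11*(S(-1, 4) + 11) = 11*(4*(-3 - 1) + 11) = 11*(4*(-4) + 11) = 11*(-16 + 11) = 11*(-5) = -55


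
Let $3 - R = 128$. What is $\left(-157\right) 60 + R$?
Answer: $-9545$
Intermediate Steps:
$R = -125$ ($R = 3 - 128 = -125$)
$\left(-157\right) 60 + R = \left(-157\right) 60 - 125 = -9420 - 125 = -9545$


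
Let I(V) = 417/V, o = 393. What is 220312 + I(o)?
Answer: 28861011/131 ≈ 2.2031e+5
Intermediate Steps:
220312 + I(o) = 220312 + 417/393 = 220312 + 417*(1/393) = 220312 + 139/131 = 28861011/131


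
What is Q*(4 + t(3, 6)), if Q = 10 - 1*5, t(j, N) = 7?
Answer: 55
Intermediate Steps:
Q = 5 (Q = 10 - 5 = 5)
Q*(4 + t(3, 6)) = 5*(4 + 7) = 5*11 = 55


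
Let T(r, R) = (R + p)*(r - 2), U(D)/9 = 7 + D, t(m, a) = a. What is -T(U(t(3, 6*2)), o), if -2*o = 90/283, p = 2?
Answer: -88049/283 ≈ -311.13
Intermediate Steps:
o = -45/283 ≈ -0.15901
U(D) = 63 + 9*D (U(D) = 9*(7 + D) = 63 + 9*D)
T(r, R) = (-2 + r)*(2 + R) (T(r, R) = (R + 2)*(r - 2) = (2 + R)*(-2 + r) = (-2 + r)*(2 + R))
-T(U(t(3, 6*2)), o) = -(-4 - 2*(-45/283) + 2*(63 + 9*(6*2)) - 45*(63 + 9*(6*2))/283) = -(-4 + 90/283 + 2*(63 + 9*12) - 45*(63 + 9*12)/283) = -(-4 + 90/283 + 2*(63 + 108) - 45*(63 + 108)/283) = -(-4 + 90/283 + 2*171 - 45/283*171) = -(-4 + 90/283 + 342 - 7695/283) = -1*88049/283 = -88049/283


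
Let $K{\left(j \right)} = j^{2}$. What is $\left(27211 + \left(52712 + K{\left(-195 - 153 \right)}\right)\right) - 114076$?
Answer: $86951$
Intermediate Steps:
$\left(27211 + \left(52712 + K{\left(-195 - 153 \right)}\right)\right) - 114076 = \left(27211 + \left(52712 + \left(-195 - 153\right)^{2}\right)\right) - 114076 = \left(27211 + \left(52712 + \left(-348\right)^{2}\right)\right) - 114076 = \left(27211 + \left(52712 + 121104\right)\right) - 114076 = \left(27211 + 173816\right) - 114076 = 201027 - 114076 = 86951$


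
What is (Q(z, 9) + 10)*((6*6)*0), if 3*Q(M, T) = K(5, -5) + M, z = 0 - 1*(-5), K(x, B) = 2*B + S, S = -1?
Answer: 0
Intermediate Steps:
K(x, B) = -1 + 2*B (K(x, B) = 2*B - 1 = -1 + 2*B)
z = 5 (z = 0 + 5 = 5)
Q(M, T) = -11/3 + M/3 (Q(M, T) = ((-1 + 2*(-5)) + M)/3 = ((-1 - 10) + M)/3 = (-11 + M)/3 = -11/3 + M/3)
(Q(z, 9) + 10)*((6*6)*0) = ((-11/3 + (⅓)*5) + 10)*((6*6)*0) = ((-11/3 + 5/3) + 10)*(36*0) = (-2 + 10)*0 = 8*0 = 0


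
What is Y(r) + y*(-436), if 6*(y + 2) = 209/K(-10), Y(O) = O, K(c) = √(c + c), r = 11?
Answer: 883 + 22781*I*√5/15 ≈ 883.0 + 3396.0*I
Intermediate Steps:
K(c) = √2*√c (K(c) = √(2*c) = √2*√c)
y = -2 - 209*I*√5/60 (y = -2 + (209/((√2*√(-10))))/6 = -2 + (209/((√2*(I*√10))))/6 = -2 + (209/((2*I*√5)))/6 = -2 + (209*(-I*√5/10))/6 = -2 + (-209*I*√5/10)/6 = -2 - 209*I*√5/60 ≈ -2.0 - 7.789*I)
Y(r) + y*(-436) = 11 + (-2 - 209*I*√5/60)*(-436) = 11 + (872 + 22781*I*√5/15) = 883 + 22781*I*√5/15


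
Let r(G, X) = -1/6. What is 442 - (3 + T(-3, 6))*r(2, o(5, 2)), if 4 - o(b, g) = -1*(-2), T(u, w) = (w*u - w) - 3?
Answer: 438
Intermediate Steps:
T(u, w) = -3 - w + u*w (T(u, w) = (u*w - w) - 3 = (-w + u*w) - 3 = -3 - w + u*w)
o(b, g) = 2 (o(b, g) = 4 - (-1)*(-2) = 4 - 1*2 = 4 - 2 = 2)
r(G, X) = -1/6 (r(G, X) = -1*1/6 = -1/6)
442 - (3 + T(-3, 6))*r(2, o(5, 2)) = 442 - (3 + (-3 - 1*6 - 3*6))*(-1)/6 = 442 - (3 + (-3 - 6 - 18))*(-1)/6 = 442 - (3 - 27)*(-1)/6 = 442 - (-24)*(-1)/6 = 442 - 1*4 = 442 - 4 = 438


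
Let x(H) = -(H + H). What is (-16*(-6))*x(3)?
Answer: -576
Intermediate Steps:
x(H) = -2*H
(-16*(-6))*x(3) = (-16*(-6))*(-2*3) = 96*(-6) = -576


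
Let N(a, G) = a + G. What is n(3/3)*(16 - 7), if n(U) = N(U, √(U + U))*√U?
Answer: 9 + 9*√2 ≈ 21.728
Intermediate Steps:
N(a, G) = G + a
n(U) = √U*(U + √2*√U) (n(U) = (√(U + U) + U)*√U = (√(2*U) + U)*√U = (√2*√U + U)*√U = (U + √2*√U)*√U = √U*(U + √2*√U))
n(3/3)*(16 - 7) = ((3/3)^(3/2) + (3/3)*√2)*(16 - 7) = ((3*(⅓))^(3/2) + (3*(⅓))*√2)*9 = (1^(3/2) + 1*√2)*9 = (1 + √2)*9 = 9 + 9*√2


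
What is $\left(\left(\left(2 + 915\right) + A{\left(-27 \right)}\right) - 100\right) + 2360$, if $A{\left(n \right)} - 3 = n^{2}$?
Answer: $3909$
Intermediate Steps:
$A{\left(n \right)} = 3 + n^{2}$
$\left(\left(\left(2 + 915\right) + A{\left(-27 \right)}\right) - 100\right) + 2360 = \left(\left(\left(2 + 915\right) + \left(3 + \left(-27\right)^{2}\right)\right) - 100\right) + 2360 = \left(\left(917 + \left(3 + 729\right)\right) - 100\right) + 2360 = \left(\left(917 + 732\right) - 100\right) + 2360 = \left(1649 - 100\right) + 2360 = 1549 + 2360 = 3909$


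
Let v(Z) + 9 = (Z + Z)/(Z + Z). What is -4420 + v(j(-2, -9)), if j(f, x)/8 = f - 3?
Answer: -4428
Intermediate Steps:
j(f, x) = -24 + 8*f (j(f, x) = 8*(f - 3) = 8*(-3 + f) = -24 + 8*f)
v(Z) = -8 (v(Z) = -9 + (Z + Z)/(Z + Z) = -9 + (2*Z)/((2*Z)) = -9 + (2*Z)*(1/(2*Z)) = -9 + 1 = -8)
-4420 + v(j(-2, -9)) = -4420 - 8 = -4428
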